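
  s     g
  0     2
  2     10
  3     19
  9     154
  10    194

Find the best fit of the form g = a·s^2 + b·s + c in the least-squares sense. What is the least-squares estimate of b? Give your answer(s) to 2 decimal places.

b = -0.48

Sums needed: Σs^2·s^2 = 16658, Σs^2·s = 1764, Σs^2 = 194, Σs·s = 194, Σs = 24, Σ1 = 5.
And Σs^2·g = 32085, Σs·g = 3403, Σg = 379.
MᵀM·[a, b, c]ᵀ = Mᵀg becomes [[16658, 1764, 194]; [1764, 194, 24]; [194, 24, 5]]·[a, b, c]ᵀ = [32085, 3403, 379]ᵀ.
Inverting the 3×3 Gram matrix, [a, b, c]ᵀ = [126349/64878, -10447/21626, 82924/32439]ᵀ.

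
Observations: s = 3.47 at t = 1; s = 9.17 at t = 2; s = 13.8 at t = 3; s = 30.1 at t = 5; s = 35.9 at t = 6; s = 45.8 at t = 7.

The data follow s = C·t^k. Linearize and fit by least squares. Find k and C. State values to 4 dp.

k = 1.3145, C = 3.4963

Linearized form: ln s = k·ln t + ln C. From the 6 transformed points,
AᵀA = [[11.2747, 7.1389]; [7.1389, 6]], rhs = [23.7564, 16.8943]ᵀ  (here Σln t = 7.1389, Σ(ln t)² = 11.2747, Σln s = 16.8943, Σln t·ln s = 23.7564).
Slope k = (n·Σln t·ln s − Σln t·Σln s)/(n·Σ(ln t)² − (Σln t)²) = (6·23.7564 − 7.1389·16.8943)/16.6845 = 1.31451; ln C = (Σln s − k·Σln t)/n = 1.25170, so C = exp(1.25170) = 3.49628.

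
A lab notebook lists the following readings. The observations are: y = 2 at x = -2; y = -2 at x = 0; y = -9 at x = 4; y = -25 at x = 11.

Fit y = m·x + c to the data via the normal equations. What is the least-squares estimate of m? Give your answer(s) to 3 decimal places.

m = -2.071

From the data, Σx·x = 141, Σx = 13, Σ1 = 4.
Moment sums: Σx·y = -315, Σy = -34.
So MᵀM·[m, c]ᵀ = Mᵀy: [[141, 13]; [13, 4]]·[m, c]ᵀ = [-315, -34]ᵀ.
Eliminating c: 4·(row 1) − 13·(row 2) gives 395·m = 4·(-315) − 13·(-34) = -818, so m = -818/395.
Then c = ((-34) − 13·(-818/395))/4 = -699/395.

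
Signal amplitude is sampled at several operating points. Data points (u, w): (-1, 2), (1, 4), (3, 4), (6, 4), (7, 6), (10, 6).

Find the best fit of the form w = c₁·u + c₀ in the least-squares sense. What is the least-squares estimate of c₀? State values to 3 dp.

Normal-equation sums: Σu·u = 196, Σu = 26, Σ1 = 6.
Right-hand side: Σu·w = 140, Σw = 26.
Normal equations: [[196, 26]; [26, 6]]·[c₁, c₀]ᵀ = [140, 26]ᵀ.
Determinant 196·6 − 26² = 500.
c₁ = (140·6 − 26·26)/500 = 41/125; c₀ = (196·26 − 26·140)/500 = 364/125.

c₀ = 2.912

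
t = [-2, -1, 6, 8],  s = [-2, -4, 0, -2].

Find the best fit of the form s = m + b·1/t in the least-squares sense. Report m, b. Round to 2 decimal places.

Compute the Gram sums: Σ1 = 4, Σ1/t = -29/24, Σ1/t·1/t = 745/576.
Moment sums: Σs = -8, Σ1/t·s = 19/4.
Δ = 4·(745/576) − (-29/24)² = 713/192.
m = ((-8)·(745/576) − (-29/24)·(19/4))/(713/192) = -2654/2139; b = (4·(19/4) − (-29/24)·(-8))/(713/192) = 1792/713.

m = -1.24, b = 2.51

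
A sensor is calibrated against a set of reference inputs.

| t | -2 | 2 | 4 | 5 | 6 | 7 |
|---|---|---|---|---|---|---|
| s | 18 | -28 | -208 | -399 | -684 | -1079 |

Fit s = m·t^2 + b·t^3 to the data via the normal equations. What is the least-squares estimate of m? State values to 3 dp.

m = -1.004

Entries of AᵀA: Σt^2·t^2 = 4610, Σt^2·t^3 = 28732, Σt^3·t^3 = 184154.
And Σt^2·s = -90838, Σt^3·s = -581396.
AᵀA·[m, b]ᵀ = Aᵀs becomes [[4610, 28732]; [28732, 184154]]·[m, b]ᵀ = [-90838, -581396]ᵀ.
Eliminating b: 184154·(row 1) − 28732·(row 2) gives 23422116·m = 184154·(-90838) − 28732·(-581396) = -23511180, so m = -1959265/1951843.
Then b = ((-581396) − 28732·(-1959265/1951843))/184154 = -5856512/1951843.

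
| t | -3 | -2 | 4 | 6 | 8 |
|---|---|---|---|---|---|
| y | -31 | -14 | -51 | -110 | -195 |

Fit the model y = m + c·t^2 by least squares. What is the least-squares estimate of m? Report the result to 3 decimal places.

Sums needed: Σ1 = 5, Σt^2 = 129, Σt^2·t^2 = 5745.
And Σy = -401, Σt^2·y = -17591.
Normal equations: [[5, 129]; [129, 5745]]·[m, c]ᵀ = [-401, -17591]ᵀ.
Eliminating c: 5745·(row 1) − 129·(row 2) gives 12084·m = 5745·(-401) − 129·(-17591) = -34506, so m = -5751/2014.
Then c = ((-17591) − 129·(-5751/2014))/5745 = -18113/6042.

m = -2.856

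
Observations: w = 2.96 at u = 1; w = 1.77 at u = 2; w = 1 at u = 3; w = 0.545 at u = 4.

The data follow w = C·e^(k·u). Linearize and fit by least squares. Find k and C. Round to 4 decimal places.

k = -0.5647, C = 5.3343

Linearized form: ln w = k·u + ln C. From the 4 transformed points,
Σu = 10.0000, Σ(u)² = 30.0000, Σln w = 1.0492, Σu·ln w = -0.2007.
Equations: 30.0000·k + 10.0000·ln C = -0.2007;  10.0000·k + 4·ln C = 1.0492.
Solving (det = 20.0000): k = -0.56475, ln C = 1.67416, so C = exp(1.67416) = 5.33433.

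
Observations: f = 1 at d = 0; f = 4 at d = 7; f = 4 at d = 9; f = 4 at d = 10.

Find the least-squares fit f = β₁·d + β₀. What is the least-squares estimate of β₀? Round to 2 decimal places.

β₀ = 1.17

Sums needed: Σd·d = 230, Σd = 26, Σ1 = 4.
And Σd·f = 104, Σf = 13.
det = 230·4 − 26² = 244.
β₁ = (104·4 − 26·13)/244 = 39/122; β₀ = (230·13 − 26·104)/244 = 143/122.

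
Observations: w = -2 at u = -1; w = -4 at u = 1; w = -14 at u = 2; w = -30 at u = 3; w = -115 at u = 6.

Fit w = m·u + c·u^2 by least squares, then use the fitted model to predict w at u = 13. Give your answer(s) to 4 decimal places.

Compute the Gram sums: Σu·u = 51, Σu·u^2 = 251, Σu^2·u^2 = 1395.
Right-hand side: Σu·w = -810, Σu^2·w = -4472.
Normal equations: [[51, 251]; [251, 1395]]·[m, c]ᵀ = [-810, -4472]ᵀ.
Δ = 51·1395 − 251² = 8144.
m = ((-810)·1395 − 251·(-4472))/8144 = -3739/4072; c = (51·(-4472) − 251·(-810))/8144 = -12381/4072.
At u = 13: ŵ = (-3739/4072)·(13) + (-12381/4072)·(169) = -535249/1018.

ŵ = -525.7849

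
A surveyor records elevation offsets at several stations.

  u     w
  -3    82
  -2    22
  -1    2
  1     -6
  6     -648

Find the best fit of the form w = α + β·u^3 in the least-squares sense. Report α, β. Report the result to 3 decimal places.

α = -1.149, β = -2.996

From the data, Σ1 = 5, Σu^3 = 181, Σu^3·u^3 = 47451.
Right-hand side: Σw = -548, Σu^3·w = -142366.
Eliminating β: 47451·(row 1) − 181·(row 2) gives 204494·α = 47451·(-548) − 181·(-142366) = -234902, so α = -117451/102247.
Then β = ((-142366) − 181·(-117451/102247))/47451 = -306321/102247.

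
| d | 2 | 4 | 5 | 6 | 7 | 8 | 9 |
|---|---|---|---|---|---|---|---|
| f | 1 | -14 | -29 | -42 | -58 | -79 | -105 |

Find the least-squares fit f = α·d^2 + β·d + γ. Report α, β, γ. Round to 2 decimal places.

XᵀX·[α, β, γ]ᵀ = Xᵀf reads: 15251·α + 1997·β + 275·γ = -18860;  1997·α + 275·β + 41·γ = -2434;  275·α + 41·β + 7·γ = -326.
(Σd^2·d^2 = 15251, Σd^2·d = 1997, Σd^2 = 275, Σd·d = 275, Σd = 41, Σ1 = 7, Σd^2·f = -18860, Σd·f = -2434, Σf = -326.)
Inverting the 3×3 Gram matrix, [α, β, γ]ᵀ = [-7307/5082, 2248/2541, 8017/1694]ᵀ.

α = -1.44, β = 0.88, γ = 4.73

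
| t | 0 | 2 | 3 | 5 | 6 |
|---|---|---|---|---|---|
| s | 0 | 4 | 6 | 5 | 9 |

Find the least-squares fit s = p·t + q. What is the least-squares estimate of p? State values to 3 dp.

Compute the Gram sums: Σt·t = 74, Σt = 16, Σ1 = 5.
For Aᵀs: Σt·s = 105, Σs = 24.
det = 74·5 − 16² = 114.
p = (105·5 − 16·24)/114 = 47/38; q = (74·24 − 16·105)/114 = 16/19.

p = 1.237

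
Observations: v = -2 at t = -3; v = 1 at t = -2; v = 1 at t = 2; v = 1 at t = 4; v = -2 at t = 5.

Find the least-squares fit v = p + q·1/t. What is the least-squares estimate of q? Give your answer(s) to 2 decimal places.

The normal system AᵀA·[p, q]ᵀ = Aᵀv is [[5, 7/60]; [7/60, 2569/3600]]·[p, q]ᵀ = [-1, 31/60]ᵀ.
Eliminating q: (2569/3600)·(row 1) − (7/60)·(row 2) gives (3199/900)·p = (2569/3600)·(-1) − (7/60)·(31/60) = -1393/1800, so p = -199/914.
Then q = ((31/60) − (7/60)·(-199/914))/(2569/3600) = 2430/3199.

q = 0.76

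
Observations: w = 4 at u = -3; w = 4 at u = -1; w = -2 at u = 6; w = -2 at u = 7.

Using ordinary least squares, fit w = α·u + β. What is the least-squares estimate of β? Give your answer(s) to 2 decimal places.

Entries of AᵀA: Σu·u = 95, Σu = 9, Σ1 = 4.
And Σu·w = -42, Σw = 4.
det = 95·4 − 9² = 299.
α = ((-42)·4 − 9·4)/299 = -204/299; β = (95·4 − 9·(-42))/299 = 758/299.

β = 2.54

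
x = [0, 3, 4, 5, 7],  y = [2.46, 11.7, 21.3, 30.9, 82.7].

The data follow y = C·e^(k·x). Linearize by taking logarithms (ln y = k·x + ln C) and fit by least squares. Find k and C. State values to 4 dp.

k = 0.5026, C = 2.5679

With ln yᵢ as the transformed response and xᵢ as the regressor:
Over the data: Σx = 19.0000, Σ(x)² = 99.0000, Σln y = 14.2644, Σx·ln y = 67.6739.
Normal system: [[99.0000, 19.0000]; [19.0000, 5]]·[k, ln C]ᵀ = [67.6739, 14.2644]ᵀ.
Δ = 99.0000·5 − (19.0000)² = 134.0000; k = (67.6739·5 − 19.0000·14.2644)/134.0000 = 0.50258, ln C = (99.0000·14.2644 − 19.0000·67.6739)/134.0000 = 0.94309, so C = exp(0.94309) = 2.56791.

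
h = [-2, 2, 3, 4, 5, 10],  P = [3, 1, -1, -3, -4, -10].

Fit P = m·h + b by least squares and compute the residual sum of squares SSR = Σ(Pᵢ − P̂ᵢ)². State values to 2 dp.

Setting ∂/∂m … = 0 gives: 158·m + 22·b = -139;  22·m + 6·b = -14.
(Σh·h = 158, Σh = 22, Σ1 = 6, Σh·P = -139, ΣP = -14.)
Determinant 158·6 − 22² = 464.
m = ((-139)·6 − 22·(-14))/464 = -263/232; b = (158·(-14) − 22·(-139))/464 = 423/232.
Residuals: -253/232, 335/232, 67/116, -67/232, -9/58, -113/232; SSR = 917/232.

SSR = 3.95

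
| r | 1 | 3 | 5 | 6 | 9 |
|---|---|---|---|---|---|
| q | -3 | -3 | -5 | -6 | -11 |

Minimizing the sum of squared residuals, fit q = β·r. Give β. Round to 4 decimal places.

Setting ∂/∂β … = 0 gives: 152·β = -172.
(Σr·r = 152, Σr·q = -172.)
Hence β = -172 / 152 ≈ -1.13158.

β = -1.1316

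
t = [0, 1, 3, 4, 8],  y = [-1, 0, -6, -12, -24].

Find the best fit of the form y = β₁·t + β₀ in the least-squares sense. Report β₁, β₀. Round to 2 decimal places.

Entries of XᵀX: Σt·t = 90, Σt = 16, Σ1 = 5.
Right-hand side: Σt·y = -258, Σy = -43.
So XᵀX·[β₁, β₀]ᵀ = Xᵀy: [[90, 16]; [16, 5]]·[β₁, β₀]ᵀ = [-258, -43]ᵀ.
Eliminating β₀: 5·(row 1) − 16·(row 2) gives 194·β₁ = 5·(-258) − 16·(-43) = -602, so β₁ = -301/97.
Then β₀ = ((-43) − 16·(-301/97))/5 = 129/97.

β₁ = -3.10, β₀ = 1.33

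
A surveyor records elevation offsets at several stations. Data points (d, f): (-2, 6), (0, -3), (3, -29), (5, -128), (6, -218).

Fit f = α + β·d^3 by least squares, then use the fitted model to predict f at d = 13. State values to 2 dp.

f̂ = -2198.31

Forming MᵀM = [[5, 360]; [360, 63074]] and Mᵀf = [-372, -63919]ᵀ gives MᵀM·[α, β]ᵀ = Mᵀf.
Determinant 5·63074 − 360² = 185770.
α = ((-372)·63074 − 360·(-63919))/185770 = -226344/92885; β = (5·(-63919) − 360·(-372))/185770 = -37135/37154.
At d = 13: f̂ = (-226344/92885)·(1) + (-37135/37154)·(2197) = -408380663/185770.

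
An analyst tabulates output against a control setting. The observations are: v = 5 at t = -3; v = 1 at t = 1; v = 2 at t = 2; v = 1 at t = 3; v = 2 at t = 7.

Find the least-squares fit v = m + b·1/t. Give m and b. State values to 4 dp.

Forming MᵀM = [[5, 23/14]; [23/14, 2633/1764]] and Mᵀv = [11, 20/21]ᵀ gives MᵀM·[m, b]ᵀ = Mᵀv.
det = 5·(2633/1764) − (23/14)² = 2101/441.
m = (11·(2633/1764) − (23/14)·(20/21))/(2101/441) = 26203/8404; b = (5·(20/21) − (23/14)·11)/(2101/441) = -11739/4202.

m = 3.1179, b = -2.7937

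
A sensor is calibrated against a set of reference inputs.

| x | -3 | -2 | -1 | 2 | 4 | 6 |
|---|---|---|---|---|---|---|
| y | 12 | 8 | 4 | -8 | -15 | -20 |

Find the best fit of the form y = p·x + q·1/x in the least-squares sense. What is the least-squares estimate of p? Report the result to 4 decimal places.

p = -3.4929

Normal-equation sums: Σx·x = 70, Σx·1/x = 6, Σ1/x·1/x = 245/144.
Moment sums: Σx·y = -252, Σ1/x·y = -277/12.
Normal equations: [[70, 6]; [6, 245/144]]·[p, q]ᵀ = [-252, -277/12]ᵀ.
Δ = 70·(245/144) − 6² = 5983/72.
p = ((-252)·(245/144) − 6·(-277/12))/(5983/72) = -20898/5983; q = (70·(-277/12) − 6·(-252))/(5983/72) = -7476/5983.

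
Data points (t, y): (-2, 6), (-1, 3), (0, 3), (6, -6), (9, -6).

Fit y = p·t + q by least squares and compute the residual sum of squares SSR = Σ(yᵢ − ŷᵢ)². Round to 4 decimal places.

SSR = 7.7060

From the data, Σt·t = 122, Σt = 12, Σ1 = 5.
Right-hand side: Σt·y = -105, Σy = 0.
So XᵀX·[p, q]ᵀ = Xᵀy: [[122, 12]; [12, 5]]·[p, q]ᵀ = [-105, 0]ᵀ.
Determinant 122·5 − 12² = 466.
p = ((-105)·5 − 12·0)/466 = -525/466; q = (122·0 − 12·(-105))/466 = 630/233.
Residuals: 243/233, -387/466, 69/233, -453/233, 669/466; SSR = 3591/466.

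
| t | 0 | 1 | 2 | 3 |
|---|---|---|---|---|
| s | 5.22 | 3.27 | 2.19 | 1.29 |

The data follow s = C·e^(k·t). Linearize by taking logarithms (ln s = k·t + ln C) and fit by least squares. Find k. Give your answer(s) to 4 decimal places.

k = -0.4594

Linearized form: ln s = k·t + ln C. From the 4 transformed points,
XᵀX = [[14.0000, 6.0000]; [6.0000, 4]], rhs = [3.5165, 3.8758]ᵀ  (here Σt = 6.0000, Σ(t)² = 14.0000, Σln s = 3.8758, Σt·ln s = 3.5165).
Δ = 14.0000·4 − (6.0000)² = 20.0000; k = (3.5165·4 − 6.0000·3.8758)/20.0000 = -0.45945, ln C = (14.0000·3.8758 − 6.0000·3.5165)/20.0000 = 1.65813.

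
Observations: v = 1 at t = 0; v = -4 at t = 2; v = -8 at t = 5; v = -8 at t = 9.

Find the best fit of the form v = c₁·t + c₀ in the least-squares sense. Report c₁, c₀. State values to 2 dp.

Compute the Gram sums: Σt·t = 110, Σt = 16, Σ1 = 4.
And Σt·v = -120, Σv = -19.
Normal equations: [[110, 16]; [16, 4]]·[c₁, c₀]ᵀ = [-120, -19]ᵀ.
Eliminating c₀: 4·(row 1) − 16·(row 2) gives 184·c₁ = 4·(-120) − 16·(-19) = -176, so c₁ = -22/23.
Then c₀ = ((-19) − 16·(-22/23))/4 = -85/92.

c₁ = -0.96, c₀ = -0.92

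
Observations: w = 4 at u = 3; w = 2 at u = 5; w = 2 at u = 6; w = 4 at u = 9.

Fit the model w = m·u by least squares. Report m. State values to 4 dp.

m = 0.4636

With design matrix X, XᵀX = [[151]] and Xᵀw = [70]ᵀ.
m = 70/151 = 0.463576.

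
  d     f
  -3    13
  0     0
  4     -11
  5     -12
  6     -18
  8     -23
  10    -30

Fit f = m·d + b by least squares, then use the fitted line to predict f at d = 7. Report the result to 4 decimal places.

f̂ = -20.2412

Forming AᵀA = [[250, 30]; [30, 7]] and Aᵀf = [-735, -81]ᵀ gives AᵀA·[m, b]ᵀ = Aᵀf.
Determinant 250·7 − 30² = 850.
m = ((-735)·7 − 30·(-81))/850 = -543/170; b = (250·(-81) − 30·(-735))/850 = 36/17.
At d = 7: f̂ = (-543/170)·(7) + (36/17)·(1) = -3441/170.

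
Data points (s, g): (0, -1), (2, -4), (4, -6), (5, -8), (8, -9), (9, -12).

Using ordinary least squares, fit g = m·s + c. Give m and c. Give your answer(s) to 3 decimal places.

Sums needed: Σs·s = 190, Σs = 28, Σ1 = 6.
Moment sums: Σs·g = -252, Σg = -40.
Determinant 190·6 − 28² = 356.
m = ((-252)·6 − 28·(-40))/356 = -98/89; c = (190·(-40) − 28·(-252))/356 = -136/89.

m = -1.101, c = -1.528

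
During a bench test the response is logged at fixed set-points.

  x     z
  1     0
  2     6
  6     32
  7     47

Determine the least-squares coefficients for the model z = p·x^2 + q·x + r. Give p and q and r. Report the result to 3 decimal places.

p = 0.900, q = 0.223, r = 0.108

AᵀA·[p, q, r]ᵀ = Aᵀz reads: 3714·p + 568·q + 90·r = 3479;  568·p + 90·q + 16·r = 533;  90·p + 16·q + 4·r = 85.
Solving the 3×3 system (Gaussian elimination) gives p = 9/10, q = 29/130, r = 7/65.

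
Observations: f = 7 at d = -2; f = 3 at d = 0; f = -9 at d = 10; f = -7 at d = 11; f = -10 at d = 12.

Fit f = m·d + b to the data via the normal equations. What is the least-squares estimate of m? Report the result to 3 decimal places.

Compute the Gram sums: Σd·d = 369, Σd = 31, Σ1 = 5.
For Xᵀf: Σd·f = -301, Σf = -16.
Δ = 369·5 − 31² = 884.
m = ((-301)·5 − 31·(-16))/884 = -1009/884; b = (369·(-16) − 31·(-301))/884 = 3427/884.

m = -1.141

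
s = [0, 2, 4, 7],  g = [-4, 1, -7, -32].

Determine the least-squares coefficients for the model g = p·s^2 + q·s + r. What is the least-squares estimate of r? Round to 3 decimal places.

Entries of MᵀM: Σs^2·s^2 = 2673, Σs^2·s = 415, Σs^2 = 69, Σs·s = 69, Σs = 13, Σ1 = 4.
And Σs^2·g = -1676, Σs·g = -250, Σg = -42.
Inverting the 3×3 Gram matrix, [p, q, r]ᵀ = [-7605/6556, 26413/6556, -11747/3278]ᵀ.

r = -3.584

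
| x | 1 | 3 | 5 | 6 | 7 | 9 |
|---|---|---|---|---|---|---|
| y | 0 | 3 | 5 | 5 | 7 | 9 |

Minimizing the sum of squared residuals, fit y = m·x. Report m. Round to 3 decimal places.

m = 0.965

Setting ∂/∂m … = 0 gives: 201·m = 194.
Hence m = 194 / 201 ≈ 0.965174.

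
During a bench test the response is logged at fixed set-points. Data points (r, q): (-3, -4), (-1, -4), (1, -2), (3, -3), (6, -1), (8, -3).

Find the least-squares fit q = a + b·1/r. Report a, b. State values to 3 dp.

a = -2.890, b = 1.163

From the data, Σ1 = 6, Σ1/r = 7/24, Σ1/r·1/r = 145/64.
For Xᵀq: Σq = -17, Σ1/r·q = 43/24.
So XᵀX·[a, b]ᵀ = Xᵀq: [[6, 7/24]; [7/24, 145/64]]·[a, b]ᵀ = [-17, 43/24]ᵀ.
Determinant 6·(145/64) − (7/24)² = 7781/576.
a = ((-17)·(145/64) − (7/24)·(43/24))/(7781/576) = -22486/7781; b = (6·(43/24) − (7/24)·(-17))/(7781/576) = 9048/7781.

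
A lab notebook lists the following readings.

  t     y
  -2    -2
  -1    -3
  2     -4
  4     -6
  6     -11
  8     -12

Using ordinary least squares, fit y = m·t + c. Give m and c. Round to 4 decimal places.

Sums needed: Σt·t = 125, Σt = 17, Σ1 = 6.
For Xᵀy: Σt·y = -187, Σy = -38.
Normal equations: [[125, 17]; [17, 6]]·[m, c]ᵀ = [-187, -38]ᵀ.
det = 125·6 − 17² = 461.
m = ((-187)·6 − 17·(-38))/461 = -476/461; c = (125·(-38) − 17·(-187))/461 = -1571/461.

m = -1.0325, c = -3.4078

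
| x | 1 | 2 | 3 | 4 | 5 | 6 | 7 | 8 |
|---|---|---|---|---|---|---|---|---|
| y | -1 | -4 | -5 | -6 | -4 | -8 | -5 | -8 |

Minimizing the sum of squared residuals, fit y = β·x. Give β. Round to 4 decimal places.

β = -1.0539

Setting ∂/∂β … = 0 gives: 204·β = -215.
Hence β = -215 / 204 ≈ -1.05392.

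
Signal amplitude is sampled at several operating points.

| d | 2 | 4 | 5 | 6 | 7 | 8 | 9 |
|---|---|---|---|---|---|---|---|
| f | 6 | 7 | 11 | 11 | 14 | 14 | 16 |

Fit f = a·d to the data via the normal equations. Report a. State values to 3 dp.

Compute the Gram sums: Σd·d = 275.
Right-hand side: Σd·f = 515.
Normal equations: [[275]]·[a]ᵀ = [515]ᵀ.
Hence a = 515 / 275 ≈ 1.87273.

a = 1.873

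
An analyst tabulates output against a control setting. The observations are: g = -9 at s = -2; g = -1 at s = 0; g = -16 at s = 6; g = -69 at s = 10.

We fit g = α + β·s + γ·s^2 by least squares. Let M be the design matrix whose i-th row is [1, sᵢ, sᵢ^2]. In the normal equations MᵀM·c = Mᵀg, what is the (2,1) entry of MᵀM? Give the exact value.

Row 2 ↔ basis s, column 1 ↔ basis 1, so (MᵀM)_{2,1} = Σᵢ s = (-2)·(1) + (0)·(1) + (6)·(1) + (10)·(1) = 14.

14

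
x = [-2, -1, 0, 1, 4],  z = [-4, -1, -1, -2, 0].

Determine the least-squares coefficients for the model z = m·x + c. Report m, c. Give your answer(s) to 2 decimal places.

Setting ∂/∂m … = 0 gives: 22·m + 2·c = 7;  2·m + 5·c = -8.
Determinant 22·5 − 2² = 106.
m = (7·5 − 2·(-8))/106 = 51/106; c = (22·(-8) − 2·7)/106 = -95/53.

m = 0.48, c = -1.79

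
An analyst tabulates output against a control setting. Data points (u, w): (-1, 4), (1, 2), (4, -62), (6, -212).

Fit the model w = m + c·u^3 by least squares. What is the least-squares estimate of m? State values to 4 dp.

Forming MᵀM = [[4, 280]; [280, 50754]] and Mᵀw = [-268, -49762]ᵀ gives MᵀM·[m, c]ᵀ = Mᵀw.
Eliminating c: 50754·(row 1) − 280·(row 2) gives 124616·m = 50754·(-268) − 280·(-49762) = 331288, so m = 41411/15577.
Then c = ((-49762) − 280·(41411/15577))/50754 = -15501/15577.

m = 2.6585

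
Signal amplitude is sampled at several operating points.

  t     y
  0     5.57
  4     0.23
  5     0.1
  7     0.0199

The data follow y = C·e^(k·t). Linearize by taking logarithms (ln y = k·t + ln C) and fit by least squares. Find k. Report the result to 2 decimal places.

k = -0.80

Taking logs, ln y = k·t + ln C, so regress ln y on t.
Σt = 16.0000, Σ(t)² = 90.0000, Σln y = -5.9719, Σt·ln y = -44.8109.
Equations: 90.0000·k + 16.0000·ln C = -44.8109;  16.0000·k + 4·ln C = -5.9719.
Δ = 90.0000·4 − (16.0000)² = 104.0000; k = (-44.8109·4 − 16.0000·-5.9719)/104.0000 = -0.80474, ln C = (90.0000·-5.9719 − 16.0000·-44.8109)/104.0000 = 1.72599.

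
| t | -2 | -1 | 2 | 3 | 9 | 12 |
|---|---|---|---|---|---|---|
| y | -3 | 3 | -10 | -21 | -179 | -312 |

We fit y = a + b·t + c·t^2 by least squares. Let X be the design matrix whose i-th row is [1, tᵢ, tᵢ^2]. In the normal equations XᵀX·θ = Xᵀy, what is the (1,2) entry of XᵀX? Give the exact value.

23

Row 1 ↔ basis 1, column 2 ↔ basis t, so (XᵀX)_{1,2} = Σᵢ t = (1)·(-2) + (1)·(-1) + (1)·(2) + (1)·(3) + (1)·(9) + (1)·(12) = 23.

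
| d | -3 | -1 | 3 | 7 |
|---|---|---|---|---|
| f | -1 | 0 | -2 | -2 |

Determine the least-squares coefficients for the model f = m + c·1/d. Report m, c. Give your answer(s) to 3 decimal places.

Normal-equation sums: Σ1 = 4, Σ1/d = -6/7, Σ1/d·1/d = 548/441.
For Xᵀf: Σf = -5, Σ1/d·f = -13/21.
So XᵀX·[m, c]ᵀ = Xᵀf: [[4, -6/7]; [-6/7, 548/441]]·[m, c]ᵀ = [-5, -13/21]ᵀ.
Δ = 4·(548/441) − (-6/7)² = 1868/441.
m = ((-5)·(548/441) − (-6/7)·(-13/21))/(1868/441) = -1487/934; c = (4·(-13/21) − (-6/7)·(-5))/(1868/441) = -1491/934.

m = -1.592, c = -1.596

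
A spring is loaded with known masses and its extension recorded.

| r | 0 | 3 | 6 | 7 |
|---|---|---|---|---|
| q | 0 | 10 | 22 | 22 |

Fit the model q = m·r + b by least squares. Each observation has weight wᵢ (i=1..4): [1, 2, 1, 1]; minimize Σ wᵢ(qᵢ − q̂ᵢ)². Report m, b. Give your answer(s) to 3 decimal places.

m = 3.338, b = 0.117

Normal-equation sums: Σwᵢ·r·r = 103, Σwᵢ·r = 19, Σwᵢ·1 = 5.
Right-hand side: Σwᵢ·r·q = 346, Σwᵢ·q = 64.
Normal equations: [[103, 19]; [19, 5]]·[m, b]ᵀ = [346, 64]ᵀ.
Eliminating b: 5·(row 1) − 19·(row 2) gives 154·m = 5·346 − 19·64 = 514, so m = 257/77.
Then b = (64 − 19·(257/77))/5 = 9/77.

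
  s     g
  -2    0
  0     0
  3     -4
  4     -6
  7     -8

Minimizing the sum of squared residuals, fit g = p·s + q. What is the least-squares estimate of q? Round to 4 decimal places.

q = -1.2195

Compute the Gram sums: Σs·s = 78, Σs = 12, Σ1 = 5.
Moment sums: Σs·g = -92, Σg = -18.
Normal equations: [[78, 12]; [12, 5]]·[p, q]ᵀ = [-92, -18]ᵀ.
Determinant 78·5 − 12² = 246.
p = ((-92)·5 − 12·(-18))/246 = -122/123; q = (78·(-18) − 12·(-92))/246 = -50/41.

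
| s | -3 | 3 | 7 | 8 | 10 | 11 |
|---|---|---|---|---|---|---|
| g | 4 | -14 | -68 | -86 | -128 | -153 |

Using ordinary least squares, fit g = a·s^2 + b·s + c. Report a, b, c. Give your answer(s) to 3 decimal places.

Forming XᵀX = [[31300, 3186, 352]; [3186, 352, 36]; [352, 36, 6]] and Xᵀg = [-40239, -4181, -445]ᵀ gives XᵀX·[a, b, c]ᵀ = Xᵀg.
Inverting the 3×3 Gram matrix, [a, b, c]ᵀ = [-619/610, -1889/610, 2407/610]ᵀ.

a = -1.015, b = -3.097, c = 3.946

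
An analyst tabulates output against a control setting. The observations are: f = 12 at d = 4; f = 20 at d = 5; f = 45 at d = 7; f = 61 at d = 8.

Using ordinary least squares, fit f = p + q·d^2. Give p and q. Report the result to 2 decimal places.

Entries of XᵀX: Σ1 = 4, Σd^2 = 154, Σd^2·d^2 = 7378.
And Σf = 138, Σd^2·f = 6801.
Normal equations: [[4, 154]; [154, 7378]]·[p, q]ᵀ = [138, 6801]ᵀ.
Δ = 4·7378 − 154² = 5796.
p = (138·7378 − 154·6801)/5796 = -695/138; q = (4·6801 − 154·138)/5796 = 496/483.

p = -5.04, q = 1.03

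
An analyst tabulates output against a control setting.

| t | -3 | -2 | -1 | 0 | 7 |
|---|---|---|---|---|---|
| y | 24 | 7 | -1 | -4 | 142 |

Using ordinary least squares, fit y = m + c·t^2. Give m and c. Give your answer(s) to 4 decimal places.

m = -3.9680, c = 2.9816

The normal system MᵀM·[m, c]ᵀ = Mᵀy is [[5, 63]; [63, 2499]]·[m, c]ᵀ = [168, 7201]ᵀ.
det = 5·2499 − 63² = 8526.
m = (168·2499 − 63·7201)/8526 = -1611/406; c = (5·7201 − 63·168)/8526 = 25421/8526.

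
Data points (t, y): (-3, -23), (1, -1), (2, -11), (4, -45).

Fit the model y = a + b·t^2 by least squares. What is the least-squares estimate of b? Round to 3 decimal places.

From the data, Σ1 = 4, Σt^2 = 30, Σt^2·t^2 = 354.
Moment sums: Σy = -80, Σt^2·y = -972.
Normal equations: [[4, 30]; [30, 354]]·[a, b]ᵀ = [-80, -972]ᵀ.
Determinant 4·354 − 30² = 516.
a = ((-80)·354 − 30·(-972))/516 = 70/43; b = (4·(-972) − 30·(-80))/516 = -124/43.

b = -2.884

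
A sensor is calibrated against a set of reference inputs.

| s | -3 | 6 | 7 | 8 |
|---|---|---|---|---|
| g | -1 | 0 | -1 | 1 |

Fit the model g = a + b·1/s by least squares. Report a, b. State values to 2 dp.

From the data, Σ1 = 4, Σ1/s = 17/168, Σ1/s·1/s = 4937/28224.
Moment sums: Σg = -1, Σ1/s·g = 53/168.
So AᵀA·[a, b]ᵀ = Aᵀg: [[4, 17/168]; [17/168, 4937/28224]]·[a, b]ᵀ = [-1, 53/168]ᵀ.
Determinant 4·(4937/28224) − (17/168)² = 19459/28224.
a = ((-1)·(4937/28224) − (17/168)·(53/168))/(19459/28224) = -5838/19459; b = (4·(53/168) − (17/168)·(-1))/(19459/28224) = 38472/19459.

a = -0.30, b = 1.98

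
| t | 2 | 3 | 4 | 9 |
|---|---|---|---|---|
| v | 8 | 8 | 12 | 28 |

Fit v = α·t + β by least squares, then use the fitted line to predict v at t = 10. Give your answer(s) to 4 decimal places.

v̂ = 30.6897

With design matrix A, AᵀA = [[110, 18]; [18, 4]] and Aᵀv = [340, 56]ᵀ.
Eliminating β: 4·(row 1) − 18·(row 2) gives 116·α = 4·340 − 18·56 = 352, so α = 88/29.
Then β = (56 − 18·(88/29))/4 = 10/29.
At t = 10: v̂ = (88/29)·(10) + (10/29)·(1) = 890/29.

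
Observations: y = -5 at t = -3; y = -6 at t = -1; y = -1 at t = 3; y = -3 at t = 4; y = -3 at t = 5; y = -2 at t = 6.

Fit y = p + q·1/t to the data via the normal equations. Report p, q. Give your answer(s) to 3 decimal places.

MᵀM·[p, q]ᵀ = Mᵀy reads: 6·p + (-23/60)·q = -20;  (-23/60)·p + (541/400)·q = 113/20.
Determinant 6·(541/400) − (-23/60)² = 5737/720.
p = ((-20)·(541/400) − (-23/60)·(113/20))/(5737/720) = -89583/28685; q = (6·(113/20) − (-23/60)·(-20))/(5737/720) = 18888/5737.

p = -3.123, q = 3.292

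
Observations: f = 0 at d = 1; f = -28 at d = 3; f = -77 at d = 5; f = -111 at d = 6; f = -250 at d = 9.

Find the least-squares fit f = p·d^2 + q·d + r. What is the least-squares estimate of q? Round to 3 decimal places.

q = -1.304

The normal system XᵀX·[p, q, r]ᵀ = Xᵀf is [[8564, 1098, 152]; [1098, 152, 24]; [152, 24, 5]]·[p, q, r]ᵀ = [-26423, -3385, -466]ᵀ.
Inverting the 3×3 Gram matrix, [p, q, r]ᵀ = [-70115/23478, -10209/7826, 6454/1677]ᵀ.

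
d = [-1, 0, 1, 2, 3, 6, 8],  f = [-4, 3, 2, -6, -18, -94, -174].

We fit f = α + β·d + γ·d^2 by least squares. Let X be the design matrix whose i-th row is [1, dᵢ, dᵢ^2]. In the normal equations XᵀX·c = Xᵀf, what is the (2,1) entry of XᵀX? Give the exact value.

Row 2 ↔ basis d, column 1 ↔ basis 1, so (XᵀX)_{2,1} = Σᵢ d = (-1)·(1) + (0)·(1) + (1)·(1) + (2)·(1) + (3)·(1) + (6)·(1) + (8)·(1) = 19.

19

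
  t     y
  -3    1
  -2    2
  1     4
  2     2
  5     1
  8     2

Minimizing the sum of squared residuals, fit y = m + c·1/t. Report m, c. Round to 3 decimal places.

Normal-equation sums: Σ1 = 6, Σ1/t = 119/120, Σ1/t·1/t = 24001/14400.
For Xᵀy: Σy = 12, Σ1/t·y = 247/60.
So XᵀX·[m, c]ᵀ = Xᵀy: [[6, 119/120]; [119/120, 24001/14400]]·[m, c]ᵀ = [12, 247/60]ᵀ.
Eliminating c: (24001/14400)·(row 1) − (119/120)·(row 2) gives (25969/2880)·m = (24001/14400)·12 − (119/120)·(247/60) = 114613/7200, so m = 229226/129845.
Then c = ((247/60) − (119/120)·(229226/129845))/(24001/14400) = 36864/25969.

m = 1.765, c = 1.420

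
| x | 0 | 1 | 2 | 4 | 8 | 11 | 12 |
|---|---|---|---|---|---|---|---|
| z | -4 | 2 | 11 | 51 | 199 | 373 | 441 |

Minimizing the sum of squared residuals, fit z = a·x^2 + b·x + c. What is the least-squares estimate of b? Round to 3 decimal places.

b = 1.909

With design matrix M, MᵀM = [[39746, 3644, 350]; [3644, 350, 38]; [350, 38, 7]] and Mᵀz = [122235, 11215, 1073]ᵀ.
Solving the 3×3 system (Gaussian elimination) gives a = 1596823/544362, b = 148439/77766, c = -339819/90727.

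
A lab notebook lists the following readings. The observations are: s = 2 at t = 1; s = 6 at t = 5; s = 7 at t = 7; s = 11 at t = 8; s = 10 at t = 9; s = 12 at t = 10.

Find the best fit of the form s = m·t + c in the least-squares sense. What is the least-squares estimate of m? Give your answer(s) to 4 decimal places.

m = 1.1063

AᵀA·[m, c]ᵀ = Aᵀs reads: 320·m + 40·c = 379;  40·m + 6·c = 48.
det = 320·6 − 40² = 320.
m = (379·6 − 40·48)/320 = 177/160; c = (320·48 − 40·379)/320 = 5/8.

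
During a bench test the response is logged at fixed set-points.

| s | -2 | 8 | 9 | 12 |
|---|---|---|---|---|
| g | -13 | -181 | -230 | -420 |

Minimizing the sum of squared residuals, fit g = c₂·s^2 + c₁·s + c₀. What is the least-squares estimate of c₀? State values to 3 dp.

c₀ = 2.867

From the data, Σs^2·s^2 = 31409, Σs^2·s = 2961, Σs^2 = 293, Σs·s = 293, Σs = 27, Σ1 = 4.
Moment sums: Σs^2·g = -90746, Σs·g = -8532, Σg = -844.
Inverting the 3×3 Gram matrix, [c₂, c₁, c₀]ᵀ = [-831417/269644, 479007/269644, 386557/134822]ᵀ.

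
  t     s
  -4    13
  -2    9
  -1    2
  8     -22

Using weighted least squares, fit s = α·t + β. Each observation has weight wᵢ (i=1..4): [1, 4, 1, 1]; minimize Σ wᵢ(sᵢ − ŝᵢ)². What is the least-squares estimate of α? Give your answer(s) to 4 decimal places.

With design matrix M, MᵀWM = [[97, -5]; [-5, 7]] and MᵀWs = [-302, 29]ᵀ.
Determinant 97·7 − (-5)² = 654.
α = ((-302)·7 − (-5)·29)/654 = -1969/654; β = (97·29 − (-5)·(-302))/654 = 1303/654.

α = -3.0107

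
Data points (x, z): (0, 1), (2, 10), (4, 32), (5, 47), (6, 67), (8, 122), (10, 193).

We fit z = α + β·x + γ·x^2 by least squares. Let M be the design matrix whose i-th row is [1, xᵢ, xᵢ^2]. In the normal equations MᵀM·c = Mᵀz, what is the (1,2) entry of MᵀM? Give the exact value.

35

Row 1 ↔ basis 1, column 2 ↔ basis x, so (MᵀM)_{1,2} = Σᵢ x = (1)·(0) + (1)·(2) + (1)·(4) + (1)·(5) + (1)·(6) + (1)·(8) + (1)·(10) = 35.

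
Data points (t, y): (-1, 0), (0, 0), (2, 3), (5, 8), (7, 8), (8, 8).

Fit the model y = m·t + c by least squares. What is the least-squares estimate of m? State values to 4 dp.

m = 1.0288

Sums needed: Σt·t = 143, Σt = 21, Σ1 = 6.
And Σt·y = 166, Σy = 27.
Determinant 143·6 − 21² = 417.
m = (166·6 − 21·27)/417 = 143/139; c = (143·27 − 21·166)/417 = 125/139.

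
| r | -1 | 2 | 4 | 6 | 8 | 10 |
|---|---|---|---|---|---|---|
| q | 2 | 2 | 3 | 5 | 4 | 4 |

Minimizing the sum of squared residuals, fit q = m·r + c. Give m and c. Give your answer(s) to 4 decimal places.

Forming MᵀM = [[221, 29]; [29, 6]] and Mᵀq = [116, 20]ᵀ gives MᵀM·[m, c]ᵀ = Mᵀq.
det = 221·6 − 29² = 485.
m = (116·6 − 29·20)/485 = 116/485; c = (221·20 − 29·116)/485 = 1056/485.

m = 0.2392, c = 2.1773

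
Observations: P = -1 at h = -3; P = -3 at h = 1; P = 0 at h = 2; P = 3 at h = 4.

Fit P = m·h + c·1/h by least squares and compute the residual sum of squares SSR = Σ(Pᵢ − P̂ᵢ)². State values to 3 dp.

With design matrix M, MᵀM = [[30, 4]; [4, 205/144]] and MᵀP = [12, -23/12]ᵀ.
Determinant 30·(205/144) − 4² = 641/24.
m = (12·(205/144) − 4·(-23/12))/(641/24) = 594/641; c = (30·(-23/12) − 4·12)/(641/24) = -2532/641.
Residuals: 297/641, 15/641, 78/641, 180/641; SSR = 198/641.

SSR = 0.309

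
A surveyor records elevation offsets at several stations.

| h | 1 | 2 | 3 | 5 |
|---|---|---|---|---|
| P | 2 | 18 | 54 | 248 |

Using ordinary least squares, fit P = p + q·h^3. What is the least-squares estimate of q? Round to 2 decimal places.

MᵀM·[p, q]ᵀ = MᵀP reads: 4·p + 161·q = 322;  161·p + 16419·q = 32604.
Eliminating q: 16419·(row 1) − 161·(row 2) gives 39755·p = 16419·322 − 161·32604 = 37674, so p = 37674/39755.
Then q = (32604 − 161·(37674/39755))/16419 = 78574/39755.

q = 1.98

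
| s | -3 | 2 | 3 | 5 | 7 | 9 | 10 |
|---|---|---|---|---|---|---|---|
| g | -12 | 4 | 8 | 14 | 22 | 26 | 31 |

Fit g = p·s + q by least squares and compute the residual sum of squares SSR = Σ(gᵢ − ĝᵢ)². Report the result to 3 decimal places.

SSR = 3.733

Compute the Gram sums: Σs·s = 277, Σs = 33, Σ1 = 7.
For Mᵀg: Σs·g = 836, Σg = 93.
MᵀM·[p, q]ᵀ = Mᵀg becomes [[277, 33]; [33, 7]]·[p, q]ᵀ = [836, 93]ᵀ.
Δ = 277·7 − 33² = 850.
p = (836·7 − 33·93)/850 = 2783/850; q = (277·93 − 33·836)/850 = -1827/850.
Residuals: -12/425, -339/850, 139/425, -94/425, 523/425, -112/85, 347/850; SSR = 3173/850.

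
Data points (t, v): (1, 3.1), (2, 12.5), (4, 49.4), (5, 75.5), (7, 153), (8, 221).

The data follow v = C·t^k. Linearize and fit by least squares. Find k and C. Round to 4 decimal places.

k = 2.0241, C = 3.0523

Let Y = ln v. Fitting Y = k·ln t + ln C by least squares:
Σln t = 7.7142, Σ(ln t)² = 13.1032, Σln v = 22.3098, Σln t·ln v = 35.1305.
Normal system: [[13.1032, 7.7142]; [7.7142, 6]]·[k, ln C]ᵀ = [35.1305, 22.3098]ᵀ.
Slope k = (n·Σln t·ln v − Σln t·Σln v)/(n·Σ(ln t)² − (Σln t)²) = (6·35.1305 − 7.7142·22.3098)/19.1098 = 2.02410; ln C = (Σln v − k·Σln t)/n = 1.11591, so C = exp(1.11591) = 3.05233.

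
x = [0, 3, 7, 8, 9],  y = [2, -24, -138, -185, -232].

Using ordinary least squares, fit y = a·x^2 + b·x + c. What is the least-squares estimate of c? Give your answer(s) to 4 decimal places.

c = 1.8893

Forming AᵀA = [[13139, 1611, 203]; [1611, 203, 27]; [203, 27, 5]] and Aᵀy = [-37610, -4606, -577]ᵀ gives AᵀA·[a, b, c]ᵀ = Aᵀy.
Inverting the 3×3 Gram matrix, [a, b, c]ᵀ = [-193/66, 38/143, 1621/858]ᵀ.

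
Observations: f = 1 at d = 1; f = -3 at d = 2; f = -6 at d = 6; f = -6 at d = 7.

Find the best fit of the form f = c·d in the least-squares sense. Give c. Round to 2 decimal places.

c = -0.92

Compute the Gram sums: Σd·d = 90.
For Aᵀf: Σd·f = -83.
AᵀA·[c]ᵀ = Aᵀf becomes [[90]]·[c]ᵀ = [-83]ᵀ.
c = (-83)/90 = -0.922222.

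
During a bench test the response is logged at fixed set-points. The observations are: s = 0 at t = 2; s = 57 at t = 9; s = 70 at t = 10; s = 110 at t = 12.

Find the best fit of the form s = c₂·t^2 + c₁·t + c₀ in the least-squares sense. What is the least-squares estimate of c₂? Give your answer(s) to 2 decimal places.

From the data, Σt^2·t^2 = 37313, Σt^2·t = 3465, Σt^2 = 329, Σt·t = 329, Σt = 33, Σ1 = 4.
And Σt^2·s = 27457, Σt·s = 2533, Σs = 237.
Normal equations: [[37313, 3465, 329]; [3465, 329, 33]; [329, 33, 4]]·[c₂, c₁, c₀]ᵀ = [27457, 2533, 237]ᵀ.
Solving the 3×3 system (Gaussian elimination) gives c₂ = 18197/18218, c₁ = -55259/18218, c₀ = 19300/9109.

c₂ = 1.00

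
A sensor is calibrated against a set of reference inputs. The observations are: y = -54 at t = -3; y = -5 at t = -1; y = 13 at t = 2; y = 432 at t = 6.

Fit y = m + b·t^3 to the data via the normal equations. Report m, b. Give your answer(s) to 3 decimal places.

Compute the Gram sums: Σ1 = 4, Σt^3 = 196, Σt^3·t^3 = 47450.
And Σy = 386, Σt^3·y = 94879.
So XᵀX·[m, b]ᵀ = Xᵀy: [[4, 196]; [196, 47450]]·[m, b]ᵀ = [386, 94879]ᵀ.
det = 4·47450 − 196² = 151384.
m = (386·47450 − 196·94879)/151384 = -35073/18923; b = (4·94879 − 196·386)/151384 = 75965/37846.

m = -1.853, b = 2.007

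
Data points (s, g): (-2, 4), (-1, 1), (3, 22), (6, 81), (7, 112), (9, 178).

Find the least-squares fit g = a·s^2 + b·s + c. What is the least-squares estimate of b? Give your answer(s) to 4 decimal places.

b = 1.5338

Setting ∂/∂a … = 0 gives: 10356·a + 1306·b + 180·c = 23037;  1306·a + 180·b + 22·c = 2929;  180·a + 22·b + 6·c = 398.
Inverting the 3×3 Gram matrix, [a, b, c]ᵀ = [114673/56235, 57503/37490, -52403/112470]ᵀ.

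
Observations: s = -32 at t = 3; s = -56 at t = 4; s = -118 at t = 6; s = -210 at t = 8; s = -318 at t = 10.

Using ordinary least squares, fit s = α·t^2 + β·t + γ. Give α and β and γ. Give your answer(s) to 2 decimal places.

α = -2.90, β = -3.34, γ = 4.19

The normal equations are: 15729·α + 1819·β + 225·γ = -50672;  1819·α + 225·β + 31·γ = -5888;  225·α + 31·β + 5·γ = -734.
(Σt^2·t^2 = 15729, Σt^2·t = 1819, Σt^2 = 225, Σt·t = 225, Σt = 31, Σ1 = 5, Σt^2·s = -50672, Σt·s = -5888, Σs = -734.)
Row-reducing yields α = -7303/2522, β = -8413/2522, γ = 5283/1261.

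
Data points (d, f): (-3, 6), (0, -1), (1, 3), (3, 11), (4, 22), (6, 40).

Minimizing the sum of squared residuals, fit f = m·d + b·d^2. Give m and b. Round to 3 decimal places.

m = 1.075, b = 0.960

From the data, Σd·d = 71, Σd·d^2 = 281, Σd^2·d^2 = 1715.
Right-hand side: Σd·f = 346, Σd^2·f = 1948.
Normal equations: [[71, 281]; [281, 1715]]·[m, b]ᵀ = [346, 1948]ᵀ.
Eliminating b: 1715·(row 1) − 281·(row 2) gives 42804·m = 1715·346 − 281·1948 = 46002, so m = 187/174.
Then b = (1948 − 281·(187/174))/1715 = 167/174.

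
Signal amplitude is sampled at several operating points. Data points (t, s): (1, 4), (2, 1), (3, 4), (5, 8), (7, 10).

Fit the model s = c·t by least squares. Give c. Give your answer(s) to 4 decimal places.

Setting ∂/∂c … = 0 gives: 88·c = 128.
(Σt·t = 88, Σt·s = 128.)
c = 128/88 = 1.45455.

c = 1.4545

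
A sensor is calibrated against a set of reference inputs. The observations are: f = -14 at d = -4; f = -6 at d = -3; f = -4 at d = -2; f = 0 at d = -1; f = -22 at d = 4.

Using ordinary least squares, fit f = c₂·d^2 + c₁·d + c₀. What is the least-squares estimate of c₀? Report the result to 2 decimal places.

c₀ = -0.46

Forming MᵀM = [[610, -36, 46]; [-36, 46, -6]; [46, -6, 5]] and Mᵀf = [-646, -6, -46]ᵀ gives MᵀM·[c₂, c₁, c₀]ᵀ = Mᵀf.
Solving the 3×3 system (Gaussian elimination) gives c₂ = -9337/8599, c₁ = -8943/8599, c₀ = -3942/8599.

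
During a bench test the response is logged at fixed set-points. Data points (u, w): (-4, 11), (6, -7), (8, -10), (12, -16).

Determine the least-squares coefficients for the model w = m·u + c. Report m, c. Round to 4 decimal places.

m = -1.7050, c = 3.8777

Setting ∂/∂m … = 0 gives: 260·m + 22·c = -358;  22·m + 4·c = -22.
Eliminating c: 4·(row 1) − 22·(row 2) gives 556·m = 4·(-358) − 22·(-22) = -948, so m = -237/139.
Then c = ((-22) − 22·(-237/139))/4 = 539/139.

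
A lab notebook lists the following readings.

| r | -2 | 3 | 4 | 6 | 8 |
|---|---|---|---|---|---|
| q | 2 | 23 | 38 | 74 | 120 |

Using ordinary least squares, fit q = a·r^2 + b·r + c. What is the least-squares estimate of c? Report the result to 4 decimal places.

Normal-equation sums: Σr^2·r^2 = 5745, Σr^2·r = 811, Σr^2 = 129, Σr·r = 129, Σr = 19, Σ1 = 5.
Moment sums: Σr^2·q = 11167, Σr·q = 1621, Σq = 257.
XᵀX·[a, b, c]ᵀ = Xᵀq becomes [[5745, 811, 129]; [811, 129, 19]; [129, 19, 5]]·[a, b, c]ᵀ = [11167, 1621, 257]ᵀ.
Row-reducing yields a = 7960/5369, b = 31909/10738, c = 2849/1534.

c = 1.8572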